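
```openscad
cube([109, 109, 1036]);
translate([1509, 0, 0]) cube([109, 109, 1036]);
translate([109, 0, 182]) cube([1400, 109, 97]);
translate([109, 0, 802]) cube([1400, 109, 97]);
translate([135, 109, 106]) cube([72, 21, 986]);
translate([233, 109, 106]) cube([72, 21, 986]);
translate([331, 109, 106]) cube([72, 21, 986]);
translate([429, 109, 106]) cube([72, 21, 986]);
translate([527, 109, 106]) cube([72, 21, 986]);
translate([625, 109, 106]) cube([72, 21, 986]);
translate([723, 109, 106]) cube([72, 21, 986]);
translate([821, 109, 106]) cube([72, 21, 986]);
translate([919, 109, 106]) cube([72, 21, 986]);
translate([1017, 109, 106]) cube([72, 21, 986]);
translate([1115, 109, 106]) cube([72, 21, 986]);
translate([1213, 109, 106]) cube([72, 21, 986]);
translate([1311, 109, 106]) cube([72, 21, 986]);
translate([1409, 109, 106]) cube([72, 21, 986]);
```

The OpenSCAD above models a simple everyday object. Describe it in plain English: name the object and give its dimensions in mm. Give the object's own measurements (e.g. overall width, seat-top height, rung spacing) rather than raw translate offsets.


A fence section. Two 109×109 mm posts, 1036 mm tall, stand on the floor with a clear span of 1400 mm between their inner faces. Two horizontal rails of 109×97 mm section span the gap between the posts with their undersides at z = 182 mm and z = 802 mm, flush with the posts' −y face. 14 pickets, each 72 mm wide, 21 mm thick and 986 mm tall, are fixed to the +y face of the rails with their bottoms at z = 106 mm, spaced across the span with a 26 mm gap after the −x post and between neighbouring pickets, with 28 mm left before the +x post.


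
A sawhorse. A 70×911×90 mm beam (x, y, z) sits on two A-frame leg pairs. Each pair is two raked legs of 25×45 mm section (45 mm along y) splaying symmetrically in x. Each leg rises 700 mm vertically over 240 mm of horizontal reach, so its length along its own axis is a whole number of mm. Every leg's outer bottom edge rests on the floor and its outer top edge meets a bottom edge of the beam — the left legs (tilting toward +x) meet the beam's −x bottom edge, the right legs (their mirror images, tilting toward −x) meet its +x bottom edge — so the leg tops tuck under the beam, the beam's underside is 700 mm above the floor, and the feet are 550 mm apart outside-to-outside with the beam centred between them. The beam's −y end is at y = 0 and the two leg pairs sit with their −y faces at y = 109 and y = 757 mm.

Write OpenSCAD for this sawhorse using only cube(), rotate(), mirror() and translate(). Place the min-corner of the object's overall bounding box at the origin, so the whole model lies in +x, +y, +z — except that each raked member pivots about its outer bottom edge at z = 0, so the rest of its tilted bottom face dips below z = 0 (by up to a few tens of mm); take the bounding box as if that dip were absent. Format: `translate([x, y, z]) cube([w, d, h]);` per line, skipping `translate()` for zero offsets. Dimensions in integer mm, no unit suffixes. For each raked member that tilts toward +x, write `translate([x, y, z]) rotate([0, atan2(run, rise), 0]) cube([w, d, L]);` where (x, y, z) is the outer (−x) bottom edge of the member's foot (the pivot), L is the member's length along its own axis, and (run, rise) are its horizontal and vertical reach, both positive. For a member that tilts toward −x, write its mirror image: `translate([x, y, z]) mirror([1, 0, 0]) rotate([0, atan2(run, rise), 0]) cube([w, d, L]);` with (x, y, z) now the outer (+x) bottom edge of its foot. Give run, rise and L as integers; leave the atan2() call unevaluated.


translate([240, 0, 700]) cube([70, 911, 90]);
translate([0, 109, 0]) rotate([0, atan2(240, 700), 0]) cube([25, 45, 740]);
translate([550, 109, 0]) mirror([1, 0, 0]) rotate([0, atan2(240, 700), 0]) cube([25, 45, 740]);
translate([0, 757, 0]) rotate([0, atan2(240, 700), 0]) cube([25, 45, 740]);
translate([550, 757, 0]) mirror([1, 0, 0]) rotate([0, atan2(240, 700), 0]) cube([25, 45, 740]);


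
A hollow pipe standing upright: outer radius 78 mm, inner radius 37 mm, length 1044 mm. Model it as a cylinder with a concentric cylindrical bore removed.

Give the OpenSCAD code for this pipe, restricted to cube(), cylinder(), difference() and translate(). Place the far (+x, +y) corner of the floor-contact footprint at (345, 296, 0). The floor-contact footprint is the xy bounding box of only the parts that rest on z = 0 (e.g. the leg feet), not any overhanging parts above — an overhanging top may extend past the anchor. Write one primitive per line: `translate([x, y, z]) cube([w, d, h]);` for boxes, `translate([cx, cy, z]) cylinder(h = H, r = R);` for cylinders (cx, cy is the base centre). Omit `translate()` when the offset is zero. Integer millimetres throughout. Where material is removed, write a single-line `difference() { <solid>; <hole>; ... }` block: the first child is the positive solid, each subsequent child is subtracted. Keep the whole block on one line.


difference() { translate([267, 218, 0]) cylinder(h = 1044, r = 78); translate([267, 218, 0]) cylinder(h = 1044, r = 37); }


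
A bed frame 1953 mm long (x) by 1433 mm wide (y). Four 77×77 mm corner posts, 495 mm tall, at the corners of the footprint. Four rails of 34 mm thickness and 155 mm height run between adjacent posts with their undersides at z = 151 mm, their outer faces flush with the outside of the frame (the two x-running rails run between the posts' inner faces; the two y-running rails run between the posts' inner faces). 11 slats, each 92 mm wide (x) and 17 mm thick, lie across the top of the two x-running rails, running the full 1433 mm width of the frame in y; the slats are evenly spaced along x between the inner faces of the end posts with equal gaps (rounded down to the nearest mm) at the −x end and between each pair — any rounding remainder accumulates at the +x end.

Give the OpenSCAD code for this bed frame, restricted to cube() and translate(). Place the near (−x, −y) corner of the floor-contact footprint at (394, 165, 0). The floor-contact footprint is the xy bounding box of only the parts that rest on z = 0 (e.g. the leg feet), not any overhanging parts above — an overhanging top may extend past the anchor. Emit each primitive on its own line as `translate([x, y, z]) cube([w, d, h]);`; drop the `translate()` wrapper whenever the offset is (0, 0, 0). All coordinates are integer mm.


translate([394, 165, 0]) cube([77, 77, 495]);
translate([394, 1521, 0]) cube([77, 77, 495]);
translate([2270, 165, 0]) cube([77, 77, 495]);
translate([2270, 1521, 0]) cube([77, 77, 495]);
translate([471, 165, 151]) cube([1799, 34, 155]);
translate([471, 1564, 151]) cube([1799, 34, 155]);
translate([394, 242, 151]) cube([34, 1279, 155]);
translate([2313, 242, 151]) cube([34, 1279, 155]);
translate([536, 165, 306]) cube([92, 1433, 17]);
translate([693, 165, 306]) cube([92, 1433, 17]);
translate([850, 165, 306]) cube([92, 1433, 17]);
translate([1007, 165, 306]) cube([92, 1433, 17]);
translate([1164, 165, 306]) cube([92, 1433, 17]);
translate([1321, 165, 306]) cube([92, 1433, 17]);
translate([1478, 165, 306]) cube([92, 1433, 17]);
translate([1635, 165, 306]) cube([92, 1433, 17]);
translate([1792, 165, 306]) cube([92, 1433, 17]);
translate([1949, 165, 306]) cube([92, 1433, 17]);
translate([2106, 165, 306]) cube([92, 1433, 17]);


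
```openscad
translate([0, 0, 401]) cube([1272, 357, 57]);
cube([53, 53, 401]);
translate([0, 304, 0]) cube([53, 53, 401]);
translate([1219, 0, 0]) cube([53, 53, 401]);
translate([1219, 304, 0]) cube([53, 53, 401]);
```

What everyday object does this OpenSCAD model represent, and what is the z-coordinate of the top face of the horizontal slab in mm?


A bench. The seat-top height is 458 mm.

A long slab on four corner posts — a bench. The slab sits at z = 401 with thickness 57, so the top is 401 + 57 = 458 mm.


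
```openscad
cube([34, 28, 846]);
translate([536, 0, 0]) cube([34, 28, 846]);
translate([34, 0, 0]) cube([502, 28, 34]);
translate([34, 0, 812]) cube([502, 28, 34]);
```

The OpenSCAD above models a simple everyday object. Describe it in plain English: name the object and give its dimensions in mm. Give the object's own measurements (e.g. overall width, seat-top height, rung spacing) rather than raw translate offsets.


A rectangular picture frame lying in the x–z plane (depth along y). The opening is 502 mm wide (x) by 778 mm tall (z), surrounded by a border 34 mm wide on all four sides. The frame is 28 mm deep and is made of two full-height vertical stiles with two horizontal rails fitted between them.


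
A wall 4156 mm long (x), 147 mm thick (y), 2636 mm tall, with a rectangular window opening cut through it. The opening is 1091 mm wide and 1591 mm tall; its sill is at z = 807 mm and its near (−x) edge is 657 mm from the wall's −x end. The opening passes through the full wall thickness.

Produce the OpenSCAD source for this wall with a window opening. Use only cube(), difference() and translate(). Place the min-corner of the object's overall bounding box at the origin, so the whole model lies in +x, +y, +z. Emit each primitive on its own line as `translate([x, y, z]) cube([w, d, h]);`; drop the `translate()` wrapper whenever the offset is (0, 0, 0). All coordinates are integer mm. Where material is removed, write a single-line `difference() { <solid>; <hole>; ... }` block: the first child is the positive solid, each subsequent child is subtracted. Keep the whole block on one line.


difference() { cube([4156, 147, 2636]); translate([657, 0, 807]) cube([1091, 147, 1591]); }


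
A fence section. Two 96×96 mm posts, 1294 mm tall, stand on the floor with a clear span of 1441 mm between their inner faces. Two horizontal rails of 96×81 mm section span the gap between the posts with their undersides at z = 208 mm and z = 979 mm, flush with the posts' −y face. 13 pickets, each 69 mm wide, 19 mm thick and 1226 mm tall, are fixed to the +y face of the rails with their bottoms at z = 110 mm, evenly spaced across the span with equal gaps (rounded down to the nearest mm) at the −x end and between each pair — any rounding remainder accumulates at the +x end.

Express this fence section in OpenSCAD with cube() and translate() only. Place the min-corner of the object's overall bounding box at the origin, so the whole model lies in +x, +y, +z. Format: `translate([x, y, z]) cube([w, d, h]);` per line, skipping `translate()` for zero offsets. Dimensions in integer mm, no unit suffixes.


cube([96, 96, 1294]);
translate([1537, 0, 0]) cube([96, 96, 1294]);
translate([96, 0, 208]) cube([1441, 96, 81]);
translate([96, 0, 979]) cube([1441, 96, 81]);
translate([134, 96, 110]) cube([69, 19, 1226]);
translate([241, 96, 110]) cube([69, 19, 1226]);
translate([348, 96, 110]) cube([69, 19, 1226]);
translate([455, 96, 110]) cube([69, 19, 1226]);
translate([562, 96, 110]) cube([69, 19, 1226]);
translate([669, 96, 110]) cube([69, 19, 1226]);
translate([776, 96, 110]) cube([69, 19, 1226]);
translate([883, 96, 110]) cube([69, 19, 1226]);
translate([990, 96, 110]) cube([69, 19, 1226]);
translate([1097, 96, 110]) cube([69, 19, 1226]);
translate([1204, 96, 110]) cube([69, 19, 1226]);
translate([1311, 96, 110]) cube([69, 19, 1226]);
translate([1418, 96, 110]) cube([69, 19, 1226]);


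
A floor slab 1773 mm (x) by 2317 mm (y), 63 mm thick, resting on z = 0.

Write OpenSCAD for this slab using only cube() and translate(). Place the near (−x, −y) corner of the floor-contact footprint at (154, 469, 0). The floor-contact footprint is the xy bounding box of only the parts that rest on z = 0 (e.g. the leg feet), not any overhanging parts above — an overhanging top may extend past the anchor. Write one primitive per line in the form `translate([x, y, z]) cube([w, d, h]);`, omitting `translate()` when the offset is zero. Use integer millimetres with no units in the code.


translate([154, 469, 0]) cube([1773, 2317, 63]);


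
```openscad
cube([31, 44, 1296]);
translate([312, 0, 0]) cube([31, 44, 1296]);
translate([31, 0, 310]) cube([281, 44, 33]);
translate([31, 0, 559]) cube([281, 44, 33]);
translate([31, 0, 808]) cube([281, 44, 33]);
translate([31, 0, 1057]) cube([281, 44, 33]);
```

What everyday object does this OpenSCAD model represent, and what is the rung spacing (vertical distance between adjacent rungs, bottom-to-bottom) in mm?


A ladder. The rung spacing is 249 mm.

Two tall 31×44 posts with 4 short bars between them — a ladder. Adjacent rungs sit at z = 310 and z = 559, so the spacing is 559 − 310 = 249 mm.


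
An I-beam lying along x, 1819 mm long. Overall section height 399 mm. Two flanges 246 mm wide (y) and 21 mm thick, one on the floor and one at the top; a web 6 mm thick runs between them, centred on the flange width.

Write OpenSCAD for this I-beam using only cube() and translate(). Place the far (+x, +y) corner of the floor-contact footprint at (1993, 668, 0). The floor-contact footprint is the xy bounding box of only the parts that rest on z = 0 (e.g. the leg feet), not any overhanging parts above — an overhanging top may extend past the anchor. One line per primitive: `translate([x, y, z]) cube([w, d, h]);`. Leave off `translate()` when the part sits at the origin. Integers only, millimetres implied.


translate([174, 422, 0]) cube([1819, 246, 21]);
translate([174, 542, 21]) cube([1819, 6, 357]);
translate([174, 422, 378]) cube([1819, 246, 21]);


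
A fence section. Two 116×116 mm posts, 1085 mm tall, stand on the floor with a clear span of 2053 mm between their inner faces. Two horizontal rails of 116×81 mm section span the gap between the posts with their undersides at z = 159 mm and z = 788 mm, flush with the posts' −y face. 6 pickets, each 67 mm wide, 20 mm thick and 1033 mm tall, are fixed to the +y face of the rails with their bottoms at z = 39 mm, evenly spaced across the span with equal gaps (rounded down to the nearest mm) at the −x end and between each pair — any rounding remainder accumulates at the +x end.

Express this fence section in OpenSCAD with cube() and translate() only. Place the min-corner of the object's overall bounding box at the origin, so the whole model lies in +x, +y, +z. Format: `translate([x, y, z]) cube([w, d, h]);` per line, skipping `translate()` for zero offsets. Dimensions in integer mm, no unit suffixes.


cube([116, 116, 1085]);
translate([2169, 0, 0]) cube([116, 116, 1085]);
translate([116, 0, 159]) cube([2053, 116, 81]);
translate([116, 0, 788]) cube([2053, 116, 81]);
translate([351, 116, 39]) cube([67, 20, 1033]);
translate([653, 116, 39]) cube([67, 20, 1033]);
translate([955, 116, 39]) cube([67, 20, 1033]);
translate([1257, 116, 39]) cube([67, 20, 1033]);
translate([1559, 116, 39]) cube([67, 20, 1033]);
translate([1861, 116, 39]) cube([67, 20, 1033]);


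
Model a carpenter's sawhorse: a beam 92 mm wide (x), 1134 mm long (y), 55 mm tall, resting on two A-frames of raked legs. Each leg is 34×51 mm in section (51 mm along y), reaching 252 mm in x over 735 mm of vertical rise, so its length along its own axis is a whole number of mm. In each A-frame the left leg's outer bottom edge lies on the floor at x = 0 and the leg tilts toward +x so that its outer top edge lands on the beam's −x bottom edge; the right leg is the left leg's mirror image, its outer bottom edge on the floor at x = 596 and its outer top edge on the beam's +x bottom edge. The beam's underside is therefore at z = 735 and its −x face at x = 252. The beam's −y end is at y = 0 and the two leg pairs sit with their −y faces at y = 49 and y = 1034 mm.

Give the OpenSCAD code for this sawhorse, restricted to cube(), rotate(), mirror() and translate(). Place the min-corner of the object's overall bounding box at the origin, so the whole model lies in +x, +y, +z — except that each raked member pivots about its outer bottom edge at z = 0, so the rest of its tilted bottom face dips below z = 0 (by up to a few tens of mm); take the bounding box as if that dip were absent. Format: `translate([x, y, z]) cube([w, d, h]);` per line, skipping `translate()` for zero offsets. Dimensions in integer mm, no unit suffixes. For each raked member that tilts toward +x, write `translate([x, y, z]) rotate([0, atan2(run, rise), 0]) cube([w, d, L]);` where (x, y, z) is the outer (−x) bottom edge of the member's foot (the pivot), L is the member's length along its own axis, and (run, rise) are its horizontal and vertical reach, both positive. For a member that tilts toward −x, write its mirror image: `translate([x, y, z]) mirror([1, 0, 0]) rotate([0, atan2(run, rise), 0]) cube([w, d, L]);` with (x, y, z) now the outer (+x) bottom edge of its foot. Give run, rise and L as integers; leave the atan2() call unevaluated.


// leg length = √(252² + 735²) = 777
// right-leg outer foot x = 2·252 + 92 = 596
// beam min-corner = (252, 0, 735)
translate([252, 0, 735]) cube([92, 1134, 55]);
translate([0, 49, 0]) rotate([0, atan2(252, 735), 0]) cube([34, 51, 777]);
translate([596, 49, 0]) mirror([1, 0, 0]) rotate([0, atan2(252, 735), 0]) cube([34, 51, 777]);
translate([0, 1034, 0]) rotate([0, atan2(252, 735), 0]) cube([34, 51, 777]);
translate([596, 1034, 0]) mirror([1, 0, 0]) rotate([0, atan2(252, 735), 0]) cube([34, 51, 777]);


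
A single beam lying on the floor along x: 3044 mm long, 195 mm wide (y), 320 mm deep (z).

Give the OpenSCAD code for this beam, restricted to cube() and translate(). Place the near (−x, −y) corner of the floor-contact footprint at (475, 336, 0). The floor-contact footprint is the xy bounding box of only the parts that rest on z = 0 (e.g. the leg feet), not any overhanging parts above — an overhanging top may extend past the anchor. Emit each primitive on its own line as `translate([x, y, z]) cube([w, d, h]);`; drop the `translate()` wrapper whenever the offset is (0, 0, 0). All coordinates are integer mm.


translate([475, 336, 0]) cube([3044, 195, 320]);


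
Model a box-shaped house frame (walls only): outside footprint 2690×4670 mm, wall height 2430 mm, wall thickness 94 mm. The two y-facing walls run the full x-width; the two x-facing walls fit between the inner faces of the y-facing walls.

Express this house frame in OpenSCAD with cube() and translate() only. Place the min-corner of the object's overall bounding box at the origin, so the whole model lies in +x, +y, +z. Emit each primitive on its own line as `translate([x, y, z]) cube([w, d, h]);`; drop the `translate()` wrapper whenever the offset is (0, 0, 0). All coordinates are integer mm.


cube([2690, 94, 2430]);
translate([0, 4576, 0]) cube([2690, 94, 2430]);
translate([0, 94, 0]) cube([94, 4482, 2430]);
translate([2596, 94, 0]) cube([94, 4482, 2430]);


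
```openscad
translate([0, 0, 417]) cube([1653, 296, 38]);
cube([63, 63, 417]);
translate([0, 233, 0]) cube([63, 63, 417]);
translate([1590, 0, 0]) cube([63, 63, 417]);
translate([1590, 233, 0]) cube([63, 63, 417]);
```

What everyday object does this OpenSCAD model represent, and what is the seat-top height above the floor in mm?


A bench. The seat-top height is 455 mm.

A long slab on four corner posts — a bench. The slab sits at z = 417 with thickness 38, so the top is 417 + 38 = 455 mm.


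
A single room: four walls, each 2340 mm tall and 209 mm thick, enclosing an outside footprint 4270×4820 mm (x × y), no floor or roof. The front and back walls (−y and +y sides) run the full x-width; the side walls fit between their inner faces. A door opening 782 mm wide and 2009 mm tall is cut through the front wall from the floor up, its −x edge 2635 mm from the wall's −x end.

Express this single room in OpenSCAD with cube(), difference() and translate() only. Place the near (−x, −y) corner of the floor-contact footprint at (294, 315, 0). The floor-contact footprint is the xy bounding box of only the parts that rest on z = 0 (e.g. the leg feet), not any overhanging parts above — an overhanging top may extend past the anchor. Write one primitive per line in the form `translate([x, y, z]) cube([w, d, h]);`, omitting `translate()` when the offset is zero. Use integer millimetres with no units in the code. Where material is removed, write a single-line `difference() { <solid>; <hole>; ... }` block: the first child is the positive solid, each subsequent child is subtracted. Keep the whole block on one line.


difference() { translate([294, 315, 0]) cube([4270, 209, 2340]); translate([2929, 315, 0]) cube([782, 209, 2009]); }
translate([294, 4926, 0]) cube([4270, 209, 2340]);
translate([294, 524, 0]) cube([209, 4402, 2340]);
translate([4355, 524, 0]) cube([209, 4402, 2340]);


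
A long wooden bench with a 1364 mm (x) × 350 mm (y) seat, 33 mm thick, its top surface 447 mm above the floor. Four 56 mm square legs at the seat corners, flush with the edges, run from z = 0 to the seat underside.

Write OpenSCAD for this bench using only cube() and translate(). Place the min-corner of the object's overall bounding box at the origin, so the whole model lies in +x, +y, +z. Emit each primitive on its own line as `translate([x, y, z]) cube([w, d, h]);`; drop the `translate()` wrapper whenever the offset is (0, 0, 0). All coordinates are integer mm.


// leg_h = 447 − 33 = 414
translate([0, 0, 414]) cube([1364, 350, 33]);
cube([56, 56, 414]);
translate([0, 294, 0]) cube([56, 56, 414]);
translate([1308, 0, 0]) cube([56, 56, 414]);
translate([1308, 294, 0]) cube([56, 56, 414]);


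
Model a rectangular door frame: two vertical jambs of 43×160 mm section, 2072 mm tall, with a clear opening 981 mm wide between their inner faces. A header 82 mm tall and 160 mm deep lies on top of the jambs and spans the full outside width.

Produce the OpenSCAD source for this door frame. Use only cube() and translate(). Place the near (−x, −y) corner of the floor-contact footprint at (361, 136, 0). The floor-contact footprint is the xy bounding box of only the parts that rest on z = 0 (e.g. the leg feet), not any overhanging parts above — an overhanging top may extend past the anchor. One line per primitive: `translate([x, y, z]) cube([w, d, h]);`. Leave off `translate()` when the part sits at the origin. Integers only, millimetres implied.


translate([361, 136, 0]) cube([43, 160, 2072]);
translate([1385, 136, 0]) cube([43, 160, 2072]);
translate([361, 136, 2072]) cube([1067, 160, 82]);


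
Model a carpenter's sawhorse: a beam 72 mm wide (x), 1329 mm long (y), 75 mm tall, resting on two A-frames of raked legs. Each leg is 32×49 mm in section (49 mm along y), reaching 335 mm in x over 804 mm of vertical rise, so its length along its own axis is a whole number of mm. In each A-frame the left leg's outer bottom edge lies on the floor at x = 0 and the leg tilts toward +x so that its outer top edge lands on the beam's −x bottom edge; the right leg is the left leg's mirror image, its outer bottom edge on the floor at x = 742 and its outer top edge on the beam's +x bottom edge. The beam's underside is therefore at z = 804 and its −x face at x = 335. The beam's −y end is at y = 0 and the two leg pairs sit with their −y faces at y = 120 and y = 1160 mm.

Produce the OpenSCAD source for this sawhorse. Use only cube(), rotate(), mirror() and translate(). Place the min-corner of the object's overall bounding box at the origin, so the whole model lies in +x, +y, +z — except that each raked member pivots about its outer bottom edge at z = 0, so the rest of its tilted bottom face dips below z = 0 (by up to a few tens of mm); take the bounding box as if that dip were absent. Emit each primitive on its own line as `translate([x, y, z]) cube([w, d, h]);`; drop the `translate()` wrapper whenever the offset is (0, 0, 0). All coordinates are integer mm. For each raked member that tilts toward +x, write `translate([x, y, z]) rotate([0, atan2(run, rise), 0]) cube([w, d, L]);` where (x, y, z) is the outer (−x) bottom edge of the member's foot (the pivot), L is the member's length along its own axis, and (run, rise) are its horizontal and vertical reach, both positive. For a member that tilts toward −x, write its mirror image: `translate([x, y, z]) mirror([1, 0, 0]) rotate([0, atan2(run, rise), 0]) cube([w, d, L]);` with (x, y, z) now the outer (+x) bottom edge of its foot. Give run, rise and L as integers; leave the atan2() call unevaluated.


translate([335, 0, 804]) cube([72, 1329, 75]);
translate([0, 120, 0]) rotate([0, atan2(335, 804), 0]) cube([32, 49, 871]);
translate([742, 120, 0]) mirror([1, 0, 0]) rotate([0, atan2(335, 804), 0]) cube([32, 49, 871]);
translate([0, 1160, 0]) rotate([0, atan2(335, 804), 0]) cube([32, 49, 871]);
translate([742, 1160, 0]) mirror([1, 0, 0]) rotate([0, atan2(335, 804), 0]) cube([32, 49, 871]);


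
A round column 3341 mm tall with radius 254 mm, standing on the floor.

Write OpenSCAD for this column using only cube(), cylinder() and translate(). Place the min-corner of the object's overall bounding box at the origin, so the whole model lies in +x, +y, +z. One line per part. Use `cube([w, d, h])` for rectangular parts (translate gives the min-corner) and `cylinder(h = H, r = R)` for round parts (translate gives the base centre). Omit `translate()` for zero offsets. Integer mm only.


translate([254, 254, 0]) cylinder(h = 3341, r = 254);


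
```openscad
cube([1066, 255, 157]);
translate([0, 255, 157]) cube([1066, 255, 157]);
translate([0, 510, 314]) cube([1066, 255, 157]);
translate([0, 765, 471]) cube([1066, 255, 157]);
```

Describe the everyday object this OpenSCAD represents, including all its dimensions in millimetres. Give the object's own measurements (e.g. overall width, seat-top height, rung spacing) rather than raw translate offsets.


A straight staircase of 4 solid steps. Each step is 1066 mm wide (x), 255 mm deep (y, the going) and 157 mm tall (the rise). The first step rests on the floor; each subsequent step sits one going further in +y and one rise higher in +z, directly behind and above the previous step with no overlap.


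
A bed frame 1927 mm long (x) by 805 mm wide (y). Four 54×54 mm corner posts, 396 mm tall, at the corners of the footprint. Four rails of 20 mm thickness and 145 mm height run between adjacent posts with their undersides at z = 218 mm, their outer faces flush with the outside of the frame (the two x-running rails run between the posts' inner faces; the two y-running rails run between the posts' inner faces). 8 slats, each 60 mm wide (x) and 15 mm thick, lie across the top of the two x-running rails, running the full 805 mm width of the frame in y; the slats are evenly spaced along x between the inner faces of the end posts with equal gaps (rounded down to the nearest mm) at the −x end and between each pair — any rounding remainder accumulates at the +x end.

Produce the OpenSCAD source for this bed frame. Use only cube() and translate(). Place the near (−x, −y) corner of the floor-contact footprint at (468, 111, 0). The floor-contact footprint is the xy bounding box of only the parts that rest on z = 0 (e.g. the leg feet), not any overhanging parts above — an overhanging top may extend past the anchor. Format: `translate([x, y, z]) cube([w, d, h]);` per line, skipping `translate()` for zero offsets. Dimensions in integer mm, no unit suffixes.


translate([468, 111, 0]) cube([54, 54, 396]);
translate([468, 862, 0]) cube([54, 54, 396]);
translate([2341, 111, 0]) cube([54, 54, 396]);
translate([2341, 862, 0]) cube([54, 54, 396]);
translate([522, 111, 218]) cube([1819, 20, 145]);
translate([522, 896, 218]) cube([1819, 20, 145]);
translate([468, 165, 218]) cube([20, 697, 145]);
translate([2375, 165, 218]) cube([20, 697, 145]);
translate([670, 111, 363]) cube([60, 805, 15]);
translate([878, 111, 363]) cube([60, 805, 15]);
translate([1086, 111, 363]) cube([60, 805, 15]);
translate([1294, 111, 363]) cube([60, 805, 15]);
translate([1502, 111, 363]) cube([60, 805, 15]);
translate([1710, 111, 363]) cube([60, 805, 15]);
translate([1918, 111, 363]) cube([60, 805, 15]);
translate([2126, 111, 363]) cube([60, 805, 15]);


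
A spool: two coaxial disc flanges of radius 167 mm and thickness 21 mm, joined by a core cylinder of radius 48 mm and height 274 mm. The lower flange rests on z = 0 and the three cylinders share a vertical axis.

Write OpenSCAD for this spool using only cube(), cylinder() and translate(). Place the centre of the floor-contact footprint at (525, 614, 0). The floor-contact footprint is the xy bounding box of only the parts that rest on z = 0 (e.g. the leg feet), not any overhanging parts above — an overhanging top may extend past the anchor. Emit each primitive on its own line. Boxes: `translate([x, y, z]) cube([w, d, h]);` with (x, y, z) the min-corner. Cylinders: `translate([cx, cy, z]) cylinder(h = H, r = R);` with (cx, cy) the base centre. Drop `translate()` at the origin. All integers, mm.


translate([525, 614, 0]) cylinder(h = 21, r = 167);
translate([525, 614, 21]) cylinder(h = 274, r = 48);
translate([525, 614, 295]) cylinder(h = 21, r = 167);


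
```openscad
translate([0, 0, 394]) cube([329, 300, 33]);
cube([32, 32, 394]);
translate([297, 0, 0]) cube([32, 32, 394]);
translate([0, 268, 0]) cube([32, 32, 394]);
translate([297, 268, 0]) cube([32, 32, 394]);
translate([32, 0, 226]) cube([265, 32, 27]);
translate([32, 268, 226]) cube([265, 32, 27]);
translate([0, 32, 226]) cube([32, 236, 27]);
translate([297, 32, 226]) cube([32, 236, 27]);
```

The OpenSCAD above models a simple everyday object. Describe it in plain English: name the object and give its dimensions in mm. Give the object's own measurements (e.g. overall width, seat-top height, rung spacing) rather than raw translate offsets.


A four-legged stool. The seat is a 329×300×33 mm slab whose top surface is at z = 427 mm; four square legs, each 32×32 mm in cross-section, run from the floor (z = 0) to the underside of the seat, each flush with a corner of the seat. Four stretchers, 32 mm wide and 27 mm tall, connect adjacent legs with their undersides at z = 226 mm, each running between the inner faces of the legs it joins and aligned with the legs' outer faces on the other axis.


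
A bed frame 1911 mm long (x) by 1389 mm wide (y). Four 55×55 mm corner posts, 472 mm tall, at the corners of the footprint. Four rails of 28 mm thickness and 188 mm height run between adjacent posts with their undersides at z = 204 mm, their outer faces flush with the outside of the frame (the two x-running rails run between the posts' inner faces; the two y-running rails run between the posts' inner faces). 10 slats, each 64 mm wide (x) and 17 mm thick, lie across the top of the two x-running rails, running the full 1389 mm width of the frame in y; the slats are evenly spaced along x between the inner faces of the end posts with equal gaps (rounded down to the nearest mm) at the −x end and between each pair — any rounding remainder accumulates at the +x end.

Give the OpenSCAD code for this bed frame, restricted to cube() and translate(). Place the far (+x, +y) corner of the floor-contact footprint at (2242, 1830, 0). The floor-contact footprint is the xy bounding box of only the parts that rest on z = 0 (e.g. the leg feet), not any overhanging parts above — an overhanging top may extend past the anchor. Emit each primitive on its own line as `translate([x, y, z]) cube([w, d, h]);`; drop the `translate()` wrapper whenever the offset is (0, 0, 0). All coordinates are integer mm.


translate([331, 441, 0]) cube([55, 55, 472]);
translate([331, 1775, 0]) cube([55, 55, 472]);
translate([2187, 441, 0]) cube([55, 55, 472]);
translate([2187, 1775, 0]) cube([55, 55, 472]);
translate([386, 441, 204]) cube([1801, 28, 188]);
translate([386, 1802, 204]) cube([1801, 28, 188]);
translate([331, 496, 204]) cube([28, 1279, 188]);
translate([2214, 496, 204]) cube([28, 1279, 188]);
translate([491, 441, 392]) cube([64, 1389, 17]);
translate([660, 441, 392]) cube([64, 1389, 17]);
translate([829, 441, 392]) cube([64, 1389, 17]);
translate([998, 441, 392]) cube([64, 1389, 17]);
translate([1167, 441, 392]) cube([64, 1389, 17]);
translate([1336, 441, 392]) cube([64, 1389, 17]);
translate([1505, 441, 392]) cube([64, 1389, 17]);
translate([1674, 441, 392]) cube([64, 1389, 17]);
translate([1843, 441, 392]) cube([64, 1389, 17]);
translate([2012, 441, 392]) cube([64, 1389, 17]);


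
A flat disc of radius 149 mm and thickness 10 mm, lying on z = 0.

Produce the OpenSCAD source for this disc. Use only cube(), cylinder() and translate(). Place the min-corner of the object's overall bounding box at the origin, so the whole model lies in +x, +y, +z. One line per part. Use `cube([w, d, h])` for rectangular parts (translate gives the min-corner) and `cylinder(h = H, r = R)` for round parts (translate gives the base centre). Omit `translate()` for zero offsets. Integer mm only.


translate([149, 149, 0]) cylinder(h = 10, r = 149);


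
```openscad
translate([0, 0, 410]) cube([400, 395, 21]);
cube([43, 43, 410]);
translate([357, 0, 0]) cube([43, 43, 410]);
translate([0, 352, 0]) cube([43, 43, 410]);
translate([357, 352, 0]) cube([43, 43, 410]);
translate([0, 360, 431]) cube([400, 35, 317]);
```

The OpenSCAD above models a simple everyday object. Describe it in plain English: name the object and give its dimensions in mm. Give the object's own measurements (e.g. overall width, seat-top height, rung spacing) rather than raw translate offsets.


A chair. The seat is a 400×395×21 mm slab with its top at z = 431 mm, on four 43×43 mm corner legs (flush with the seat edges, standing on z = 0). A flat backrest 35 mm thick, 317 mm tall, spans the full seat width and rises from the seat top along its +y edge, rear face flush with the rear of the seat.


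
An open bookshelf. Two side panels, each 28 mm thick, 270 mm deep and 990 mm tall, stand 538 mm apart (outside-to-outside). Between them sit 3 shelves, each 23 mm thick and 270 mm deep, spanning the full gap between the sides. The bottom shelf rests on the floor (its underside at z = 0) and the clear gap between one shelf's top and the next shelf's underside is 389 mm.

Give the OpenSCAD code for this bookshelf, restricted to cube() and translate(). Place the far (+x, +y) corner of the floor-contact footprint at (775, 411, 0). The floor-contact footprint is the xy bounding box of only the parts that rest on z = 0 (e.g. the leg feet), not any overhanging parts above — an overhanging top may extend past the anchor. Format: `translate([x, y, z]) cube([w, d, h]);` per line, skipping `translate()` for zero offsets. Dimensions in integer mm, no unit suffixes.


translate([237, 141, 0]) cube([28, 270, 990]);
translate([747, 141, 0]) cube([28, 270, 990]);
translate([265, 141, 0]) cube([482, 270, 23]);
translate([265, 141, 412]) cube([482, 270, 23]);
translate([265, 141, 824]) cube([482, 270, 23]);


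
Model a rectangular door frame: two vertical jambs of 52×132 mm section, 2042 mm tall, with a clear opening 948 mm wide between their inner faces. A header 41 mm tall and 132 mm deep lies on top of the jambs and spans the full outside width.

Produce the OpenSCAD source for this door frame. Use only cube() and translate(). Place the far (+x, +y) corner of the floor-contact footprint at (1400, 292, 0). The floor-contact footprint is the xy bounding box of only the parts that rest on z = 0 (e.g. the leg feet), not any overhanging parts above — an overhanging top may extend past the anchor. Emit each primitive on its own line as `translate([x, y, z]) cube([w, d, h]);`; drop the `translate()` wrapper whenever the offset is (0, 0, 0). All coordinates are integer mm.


translate([348, 160, 0]) cube([52, 132, 2042]);
translate([1348, 160, 0]) cube([52, 132, 2042]);
translate([348, 160, 2042]) cube([1052, 132, 41]);


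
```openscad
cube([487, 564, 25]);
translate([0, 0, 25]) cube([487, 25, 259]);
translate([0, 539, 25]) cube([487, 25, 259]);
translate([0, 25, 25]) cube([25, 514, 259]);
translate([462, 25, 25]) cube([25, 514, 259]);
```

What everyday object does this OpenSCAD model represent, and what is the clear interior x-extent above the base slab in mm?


An open box. The internal width is 437 mm.

A 487×564 base slab with four walls standing on it — an open box. The base is 487 mm wide and the walls are 25 mm thick, so the internal width is 487 − 2 × 25 = 437 mm.


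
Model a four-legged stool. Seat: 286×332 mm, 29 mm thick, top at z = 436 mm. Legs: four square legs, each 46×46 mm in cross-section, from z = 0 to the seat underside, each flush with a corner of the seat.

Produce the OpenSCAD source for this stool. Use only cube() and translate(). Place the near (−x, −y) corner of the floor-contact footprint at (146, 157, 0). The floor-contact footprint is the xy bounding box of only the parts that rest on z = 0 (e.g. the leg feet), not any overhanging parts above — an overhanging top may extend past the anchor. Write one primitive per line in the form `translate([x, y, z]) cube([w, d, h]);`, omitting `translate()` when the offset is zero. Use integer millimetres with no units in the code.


translate([146, 157, 407]) cube([286, 332, 29]);
translate([146, 157, 0]) cube([46, 46, 407]);
translate([386, 157, 0]) cube([46, 46, 407]);
translate([146, 443, 0]) cube([46, 46, 407]);
translate([386, 443, 0]) cube([46, 46, 407]);


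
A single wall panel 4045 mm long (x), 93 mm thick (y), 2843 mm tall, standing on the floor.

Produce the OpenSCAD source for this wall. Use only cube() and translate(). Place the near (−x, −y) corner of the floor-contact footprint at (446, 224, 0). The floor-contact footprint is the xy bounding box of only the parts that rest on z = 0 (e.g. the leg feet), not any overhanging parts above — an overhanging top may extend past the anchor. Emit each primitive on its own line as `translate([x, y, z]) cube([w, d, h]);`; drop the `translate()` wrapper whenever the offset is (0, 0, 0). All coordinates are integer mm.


translate([446, 224, 0]) cube([4045, 93, 2843]);


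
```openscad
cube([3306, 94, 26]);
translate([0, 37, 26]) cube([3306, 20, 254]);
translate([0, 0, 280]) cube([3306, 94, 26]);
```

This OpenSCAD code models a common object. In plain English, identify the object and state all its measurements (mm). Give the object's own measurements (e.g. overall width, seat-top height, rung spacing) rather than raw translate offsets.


An I-beam lying along x, 3306 mm long. Overall section height 306 mm. Two flanges 94 mm wide (y) and 26 mm thick, one on the floor and one at the top; a web 20 mm thick runs between them, centred on the flange width.


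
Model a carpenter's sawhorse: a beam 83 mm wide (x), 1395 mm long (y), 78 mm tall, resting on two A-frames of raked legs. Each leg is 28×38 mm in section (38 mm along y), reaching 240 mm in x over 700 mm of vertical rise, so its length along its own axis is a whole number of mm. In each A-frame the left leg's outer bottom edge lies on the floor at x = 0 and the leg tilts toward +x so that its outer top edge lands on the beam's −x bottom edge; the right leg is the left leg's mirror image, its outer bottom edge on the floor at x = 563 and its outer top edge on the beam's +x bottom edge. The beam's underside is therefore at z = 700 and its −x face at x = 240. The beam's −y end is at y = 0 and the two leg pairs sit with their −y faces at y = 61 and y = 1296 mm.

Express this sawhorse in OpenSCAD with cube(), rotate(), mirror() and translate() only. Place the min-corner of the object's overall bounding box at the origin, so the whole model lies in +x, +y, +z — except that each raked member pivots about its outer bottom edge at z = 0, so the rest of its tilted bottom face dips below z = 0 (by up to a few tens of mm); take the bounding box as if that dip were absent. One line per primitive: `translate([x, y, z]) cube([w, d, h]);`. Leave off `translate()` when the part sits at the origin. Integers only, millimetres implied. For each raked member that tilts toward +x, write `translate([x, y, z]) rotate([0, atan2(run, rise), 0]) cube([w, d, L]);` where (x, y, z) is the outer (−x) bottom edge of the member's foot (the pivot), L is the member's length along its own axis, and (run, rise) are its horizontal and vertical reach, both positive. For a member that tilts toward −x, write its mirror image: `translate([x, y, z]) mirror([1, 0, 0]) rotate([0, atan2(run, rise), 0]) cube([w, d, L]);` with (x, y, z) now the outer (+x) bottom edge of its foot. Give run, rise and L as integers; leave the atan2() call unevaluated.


translate([240, 0, 700]) cube([83, 1395, 78]);
translate([0, 61, 0]) rotate([0, atan2(240, 700), 0]) cube([28, 38, 740]);
translate([563, 61, 0]) mirror([1, 0, 0]) rotate([0, atan2(240, 700), 0]) cube([28, 38, 740]);
translate([0, 1296, 0]) rotate([0, atan2(240, 700), 0]) cube([28, 38, 740]);
translate([563, 1296, 0]) mirror([1, 0, 0]) rotate([0, atan2(240, 700), 0]) cube([28, 38, 740]);
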